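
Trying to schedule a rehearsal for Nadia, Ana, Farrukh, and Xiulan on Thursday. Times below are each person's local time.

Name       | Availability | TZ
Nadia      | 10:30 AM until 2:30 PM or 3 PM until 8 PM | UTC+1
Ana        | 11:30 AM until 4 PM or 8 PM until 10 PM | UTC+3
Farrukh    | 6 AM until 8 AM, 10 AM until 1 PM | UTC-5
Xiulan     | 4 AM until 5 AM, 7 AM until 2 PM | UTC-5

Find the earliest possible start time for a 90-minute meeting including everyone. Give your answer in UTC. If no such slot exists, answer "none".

Nadia in UTC: 09:30-13:30, 14:00-19:00 (subtract 1h to convert from UTC+1).
Ana in UTC: 08:30-13:00, 17:00-19:00 (subtract 3h to convert from UTC+3).
Farrukh in UTC: 11:00-13:00, 15:00-18:00 (add 5h to convert from UTC-5).
Xiulan in UTC: 09:00-10:00, 12:00-19:00 (add 5h to convert from UTC-5).
Nadia ∩ Ana: 09:30-13:00, 17:00-19:00.
Nadia ∩ Ana ∩ Farrukh: 11:00-13:00, 17:00-18:00.
Nadia ∩ Ana ∩ Farrukh ∩ Xiulan: 12:00-13:00, 17:00-18:00.
No common window is at least 90 minutes long.

none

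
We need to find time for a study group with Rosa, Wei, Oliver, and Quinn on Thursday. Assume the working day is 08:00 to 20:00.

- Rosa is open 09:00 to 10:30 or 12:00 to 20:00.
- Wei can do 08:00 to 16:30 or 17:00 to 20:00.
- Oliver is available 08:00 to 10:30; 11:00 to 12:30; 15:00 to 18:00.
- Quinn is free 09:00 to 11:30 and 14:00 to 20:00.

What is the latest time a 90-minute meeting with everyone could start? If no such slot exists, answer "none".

Rosa ∩ Wei: 09:00-10:30, 12:00-16:30, 17:00-20:00.
Rosa ∩ Wei ∩ Oliver: 09:00-10:30, 12:00-12:30, 15:00-16:30, 17:00-18:00.
Rosa ∩ Wei ∩ Oliver ∩ Quinn: 09:00-10:30, 15:00-16:30, 17:00-18:00.
The last common window of at least 90 minutes is 15:00-16:30; a 90-minute meeting can start as late as 15:00 and still end by 16:30.

15:00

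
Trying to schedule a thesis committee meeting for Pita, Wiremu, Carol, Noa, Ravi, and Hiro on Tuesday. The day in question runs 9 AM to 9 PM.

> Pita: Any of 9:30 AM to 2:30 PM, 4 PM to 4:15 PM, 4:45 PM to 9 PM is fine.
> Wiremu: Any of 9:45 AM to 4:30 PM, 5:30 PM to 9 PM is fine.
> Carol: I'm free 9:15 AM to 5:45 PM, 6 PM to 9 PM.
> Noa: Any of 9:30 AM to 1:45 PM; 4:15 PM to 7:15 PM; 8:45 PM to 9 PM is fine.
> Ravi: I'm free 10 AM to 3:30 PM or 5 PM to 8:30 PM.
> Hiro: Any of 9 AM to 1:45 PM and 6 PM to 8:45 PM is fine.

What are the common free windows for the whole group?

Pita ∩ Wiremu: 09:45-14:30, 16:00-16:15, 17:30-21:00.
Pita ∩ Wiremu ∩ Carol: 09:45-14:30, 16:00-16:15, 17:30-17:45, 18:00-21:00.
Pita ∩ Wiremu ∩ Carol ∩ Noa: 09:45-13:45, 17:30-17:45, 18:00-19:15, 20:45-21:00.
Pita ∩ Wiremu ∩ Carol ∩ Noa ∩ Ravi: 10:00-13:45, 17:30-17:45, 18:00-19:15.
Pita ∩ Wiremu ∩ Carol ∩ Noa ∩ Ravi ∩ Hiro: 10:00-13:45, 18:00-19:15.

10:00-13:45, 18:00-19:15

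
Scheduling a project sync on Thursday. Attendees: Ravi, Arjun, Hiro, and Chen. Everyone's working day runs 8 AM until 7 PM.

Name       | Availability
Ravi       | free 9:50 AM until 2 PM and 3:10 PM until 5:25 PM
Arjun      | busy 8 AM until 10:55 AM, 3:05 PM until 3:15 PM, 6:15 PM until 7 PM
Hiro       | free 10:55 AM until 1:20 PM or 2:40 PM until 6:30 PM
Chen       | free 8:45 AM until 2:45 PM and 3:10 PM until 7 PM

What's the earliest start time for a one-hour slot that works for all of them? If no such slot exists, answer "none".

10:55

Ravi free: 09:50-14:00, 15:10-17:25.
Arjun free: 10:55-15:05, 15:15-18:15 (invert busy blocks within the working day).
Hiro free: 10:55-13:20, 14:40-18:30.
Chen free: 08:45-14:45, 15:10-19:00.
Ravi ∩ Arjun: 10:55-14:00, 15:15-17:25.
Ravi ∩ Arjun ∩ Hiro: 10:55-13:20, 15:15-17:25.
Ravi ∩ Arjun ∩ Hiro ∩ Chen: 10:55-13:20, 15:15-17:25.
The first common window of at least 60 minutes is 10:55-13:20, so the earliest start is 10:55.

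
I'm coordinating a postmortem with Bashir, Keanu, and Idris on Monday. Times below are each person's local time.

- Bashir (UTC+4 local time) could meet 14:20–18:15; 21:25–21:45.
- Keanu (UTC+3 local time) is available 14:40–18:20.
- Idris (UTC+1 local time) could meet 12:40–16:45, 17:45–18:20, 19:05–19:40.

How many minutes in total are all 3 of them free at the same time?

Bashir in UTC: 10:20-14:15, 17:25-17:45 (subtract 4h to convert from UTC+4).
Keanu in UTC: 11:40-15:20 (subtract 3h to convert from UTC+3).
Idris in UTC: 11:40-15:45, 16:45-17:20, 18:05-18:40 (subtract 1h to convert from UTC+1).
Bashir ∩ Keanu: 11:40-14:15.
Bashir ∩ Keanu ∩ Idris: 11:40-14:15.
That's a single block of 155 minutes.

155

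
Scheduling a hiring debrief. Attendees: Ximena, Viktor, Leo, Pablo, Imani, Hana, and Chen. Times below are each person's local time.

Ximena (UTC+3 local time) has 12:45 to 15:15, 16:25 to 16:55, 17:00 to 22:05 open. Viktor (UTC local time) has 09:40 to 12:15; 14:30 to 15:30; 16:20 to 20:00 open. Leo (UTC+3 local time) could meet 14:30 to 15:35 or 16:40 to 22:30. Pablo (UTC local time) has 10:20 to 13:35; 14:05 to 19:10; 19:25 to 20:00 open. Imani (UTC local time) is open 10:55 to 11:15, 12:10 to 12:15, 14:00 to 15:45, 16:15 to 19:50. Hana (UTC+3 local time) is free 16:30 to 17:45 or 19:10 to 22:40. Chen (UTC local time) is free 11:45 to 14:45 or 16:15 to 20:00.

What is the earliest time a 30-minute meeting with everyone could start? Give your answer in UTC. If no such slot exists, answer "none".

Ximena in UTC: 09:45-12:15, 13:25-13:55, 14:00-19:05 (subtract 3h to convert from UTC+3).
Viktor in UTC: 09:40-12:15, 14:30-15:30, 16:20-20:00.
Leo in UTC: 11:30-12:35, 13:40-19:30 (subtract 3h to convert from UTC+3).
Pablo in UTC: 10:20-13:35, 14:05-19:10, 19:25-20:00.
Imani in UTC: 10:55-11:15, 12:10-12:15, 14:00-15:45, 16:15-19:50.
Hana in UTC: 13:30-14:45, 16:10-19:40 (subtract 3h to convert from UTC+3).
Chen in UTC: 11:45-14:45, 16:15-20:00.
Ximena ∩ Viktor: 09:45-12:15, 14:30-15:30, 16:20-19:05.
Ximena ∩ Viktor ∩ Leo: 11:30-12:15, 14:30-15:30, 16:20-19:05.
Ximena ∩ Viktor ∩ Leo ∩ Pablo: 11:30-12:15, 14:30-15:30, 16:20-19:05.
Ximena ∩ Viktor ∩ Leo ∩ Pablo ∩ Imani: 12:10-12:15, 14:30-15:30, 16:20-19:05.
Ximena ∩ Viktor ∩ Leo ∩ Pablo ∩ Imani ∩ Hana: 14:30-14:45, 16:20-19:05.
Ximena ∩ Viktor ∩ Leo ∩ Pablo ∩ Imani ∩ Hana ∩ Chen: 14:30-14:45, 16:20-19:05.
The first common window of at least 30 minutes is 16:20-19:05, so the earliest start is 16:20.

16:20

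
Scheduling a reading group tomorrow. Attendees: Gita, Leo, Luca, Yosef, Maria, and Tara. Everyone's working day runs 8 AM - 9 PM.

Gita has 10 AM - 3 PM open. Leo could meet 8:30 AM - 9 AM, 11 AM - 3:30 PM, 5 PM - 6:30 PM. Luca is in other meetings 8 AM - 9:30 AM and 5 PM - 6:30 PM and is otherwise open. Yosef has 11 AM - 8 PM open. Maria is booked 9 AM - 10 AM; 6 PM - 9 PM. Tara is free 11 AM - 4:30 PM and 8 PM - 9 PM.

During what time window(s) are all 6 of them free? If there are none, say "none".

11:00-15:00

Gita free: 10:00-15:00.
Leo free: 08:30-09:00, 11:00-15:30, 17:00-18:30.
Luca free: 09:30-17:00, 18:30-21:00 (invert busy blocks within the working day).
Yosef free: 11:00-20:00.
Maria free: 08:00-09:00, 10:00-18:00 (invert busy blocks within the working day).
Tara free: 11:00-16:30, 20:00-21:00.
Gita ∩ Leo: 11:00-15:00.
Gita ∩ Leo ∩ Luca: 11:00-15:00.
Gita ∩ Leo ∩ Luca ∩ Yosef: 11:00-15:00.
Gita ∩ Leo ∩ Luca ∩ Yosef ∩ Maria: 11:00-15:00.
Gita ∩ Leo ∩ Luca ∩ Yosef ∩ Maria ∩ Tara: 11:00-15:00.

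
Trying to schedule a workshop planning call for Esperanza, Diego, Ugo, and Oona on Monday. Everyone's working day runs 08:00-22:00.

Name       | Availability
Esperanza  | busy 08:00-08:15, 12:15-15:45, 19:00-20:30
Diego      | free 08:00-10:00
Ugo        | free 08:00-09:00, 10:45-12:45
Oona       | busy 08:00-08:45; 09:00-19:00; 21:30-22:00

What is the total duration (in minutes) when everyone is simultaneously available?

Esperanza free: 08:15-12:15, 15:45-19:00, 20:30-22:00 (invert busy blocks within the working day).
Diego free: 08:00-10:00.
Ugo free: 08:00-09:00, 10:45-12:45.
Oona free: 08:45-09:00, 19:00-21:30 (invert busy blocks within the working day).
Esperanza ∩ Diego: 08:15-10:00.
Esperanza ∩ Diego ∩ Ugo: 08:15-09:00.
Esperanza ∩ Diego ∩ Ugo ∩ Oona: 08:45-09:00.
That's a single block of 15 minutes.

15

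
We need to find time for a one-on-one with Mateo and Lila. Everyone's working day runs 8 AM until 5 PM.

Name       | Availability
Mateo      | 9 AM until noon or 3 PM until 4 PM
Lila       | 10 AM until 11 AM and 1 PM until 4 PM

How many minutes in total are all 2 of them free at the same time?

120

Mateo ∩ Lila: 10:00-11:00, 15:00-16:00.
Summing the common windows: 60 + 60 = 120 minutes.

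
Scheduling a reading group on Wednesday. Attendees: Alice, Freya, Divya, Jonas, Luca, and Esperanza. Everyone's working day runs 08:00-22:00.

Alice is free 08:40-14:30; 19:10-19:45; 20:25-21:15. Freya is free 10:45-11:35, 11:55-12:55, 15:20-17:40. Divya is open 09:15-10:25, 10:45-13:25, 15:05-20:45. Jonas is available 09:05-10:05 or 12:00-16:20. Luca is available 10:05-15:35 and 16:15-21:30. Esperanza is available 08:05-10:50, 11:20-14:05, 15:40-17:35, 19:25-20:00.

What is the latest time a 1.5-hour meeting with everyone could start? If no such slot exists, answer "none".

Alice ∩ Freya: 10:45-11:35, 11:55-12:55.
Alice ∩ Freya ∩ Divya: 10:45-11:35, 11:55-12:55.
Alice ∩ Freya ∩ Divya ∩ Jonas: 12:00-12:55.
Alice ∩ Freya ∩ Divya ∩ Jonas ∩ Luca: 12:00-12:55.
Alice ∩ Freya ∩ Divya ∩ Jonas ∩ Luca ∩ Esperanza: 12:00-12:55.
Those are the intersection windows.
No common window is at least 90 minutes long.

none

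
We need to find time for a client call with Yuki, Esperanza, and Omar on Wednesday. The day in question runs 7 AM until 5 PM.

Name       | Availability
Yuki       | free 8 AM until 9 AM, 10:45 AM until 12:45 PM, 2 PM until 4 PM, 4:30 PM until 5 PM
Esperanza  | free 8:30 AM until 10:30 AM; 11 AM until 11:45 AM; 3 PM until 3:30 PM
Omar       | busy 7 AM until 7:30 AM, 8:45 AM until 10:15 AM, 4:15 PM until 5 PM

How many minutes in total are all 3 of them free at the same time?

90

Yuki free: 08:00-09:00, 10:45-12:45, 14:00-16:00, 16:30-17:00.
Esperanza free: 08:30-10:30, 11:00-11:45, 15:00-15:30.
Omar free: 07:30-08:45, 10:15-16:15 (invert busy blocks within the working day).
Yuki ∩ Esperanza: 08:30-09:00, 11:00-11:45, 15:00-15:30.
Yuki ∩ Esperanza ∩ Omar: 08:30-08:45, 11:00-11:45, 15:00-15:30.
Summing the common windows: 15 + 45 + 30 = 90 minutes.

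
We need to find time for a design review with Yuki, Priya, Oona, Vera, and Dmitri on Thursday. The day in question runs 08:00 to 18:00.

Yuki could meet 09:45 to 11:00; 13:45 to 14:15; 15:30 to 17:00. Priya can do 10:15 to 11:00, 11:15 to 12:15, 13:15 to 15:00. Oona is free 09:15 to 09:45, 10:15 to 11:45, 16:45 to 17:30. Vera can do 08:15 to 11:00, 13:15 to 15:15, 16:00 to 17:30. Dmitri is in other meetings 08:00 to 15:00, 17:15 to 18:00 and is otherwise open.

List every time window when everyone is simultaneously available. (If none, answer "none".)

none

Yuki free: 09:45-11:00, 13:45-14:15, 15:30-17:00.
Priya free: 10:15-11:00, 11:15-12:15, 13:15-15:00.
Oona free: 09:15-09:45, 10:15-11:45, 16:45-17:30.
Vera free: 08:15-11:00, 13:15-15:15, 16:00-17:30.
Dmitri free: 15:00-17:15 (invert busy blocks within the working day).
Yuki ∩ Priya: 10:15-11:00, 13:45-14:15.
Yuki ∩ Priya ∩ Oona: 10:15-11:00.
Yuki ∩ Priya ∩ Oona ∩ Vera: 10:15-11:00.
Yuki ∩ Priya ∩ Oona ∩ Vera ∩ Dmitri: ∅.
There is no time when everyone is free.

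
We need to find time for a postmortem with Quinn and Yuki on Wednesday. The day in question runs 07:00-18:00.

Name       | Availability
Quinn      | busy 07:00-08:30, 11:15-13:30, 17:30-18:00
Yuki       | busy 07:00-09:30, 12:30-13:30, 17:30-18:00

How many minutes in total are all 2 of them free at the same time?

Quinn free: 08:30-11:15, 13:30-17:30 (invert busy blocks within the working day).
Yuki free: 09:30-12:30, 13:30-17:30 (invert busy blocks within the working day).
Quinn ∩ Yuki: 09:30-11:15, 13:30-17:30.
Summing the common windows: 105 + 240 = 345 minutes.

345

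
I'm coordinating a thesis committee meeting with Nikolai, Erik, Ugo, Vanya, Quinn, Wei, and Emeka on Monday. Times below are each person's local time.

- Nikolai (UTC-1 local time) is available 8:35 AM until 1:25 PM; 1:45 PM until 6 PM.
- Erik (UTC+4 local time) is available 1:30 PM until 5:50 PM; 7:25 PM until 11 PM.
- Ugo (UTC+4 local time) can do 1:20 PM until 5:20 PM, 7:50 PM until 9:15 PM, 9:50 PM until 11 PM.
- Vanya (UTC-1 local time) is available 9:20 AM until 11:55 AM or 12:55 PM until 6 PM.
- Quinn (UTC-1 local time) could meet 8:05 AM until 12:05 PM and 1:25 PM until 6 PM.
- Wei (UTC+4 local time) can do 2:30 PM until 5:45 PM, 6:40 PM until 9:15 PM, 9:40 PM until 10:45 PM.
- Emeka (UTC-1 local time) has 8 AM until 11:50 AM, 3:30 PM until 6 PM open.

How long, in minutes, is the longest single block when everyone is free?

Nikolai in UTC: 09:35-14:25, 14:45-19:00 (add 1h to convert from UTC-1).
Erik in UTC: 09:30-13:50, 15:25-19:00 (subtract 4h to convert from UTC+4).
Ugo in UTC: 09:20-13:20, 15:50-17:15, 17:50-19:00 (subtract 4h to convert from UTC+4).
Vanya in UTC: 10:20-12:55, 13:55-19:00 (add 1h to convert from UTC-1).
Quinn in UTC: 09:05-13:05, 14:25-19:00 (add 1h to convert from UTC-1).
Wei in UTC: 10:30-13:45, 14:40-17:15, 17:40-18:45 (subtract 4h to convert from UTC+4).
Emeka in UTC: 09:00-12:50, 16:30-19:00 (add 1h to convert from UTC-1).
Nikolai ∩ Erik: 09:35-13:50, 15:25-19:00.
Nikolai ∩ Erik ∩ Ugo: 09:35-13:20, 15:50-17:15, 17:50-19:00.
Nikolai ∩ Erik ∩ Ugo ∩ Vanya: 10:20-12:55, 15:50-17:15, 17:50-19:00.
Nikolai ∩ Erik ∩ Ugo ∩ Vanya ∩ Quinn: 10:20-12:55, 15:50-17:15, 17:50-19:00.
Nikolai ∩ Erik ∩ Ugo ∩ Vanya ∩ Quinn ∩ Wei: 10:30-12:55, 15:50-17:15, 17:50-18:45.
Nikolai ∩ Erik ∩ Ugo ∩ Vanya ∩ Quinn ∩ Wei ∩ Emeka: 10:30-12:50, 16:30-17:15, 17:50-18:45.
So the common availability across everyone is 10:30-12:50, 16:30-17:15, 17:50-18:45.
The longest is 10:30-12:50 at 140 minutes.

140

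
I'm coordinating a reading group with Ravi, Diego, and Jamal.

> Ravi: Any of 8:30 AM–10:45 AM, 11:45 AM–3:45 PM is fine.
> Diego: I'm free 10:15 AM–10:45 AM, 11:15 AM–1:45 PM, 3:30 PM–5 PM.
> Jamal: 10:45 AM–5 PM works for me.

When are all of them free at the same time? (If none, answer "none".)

11:45-13:45, 15:30-15:45

Ravi ∩ Diego: 10:15-10:45, 11:45-13:45, 15:30-15:45.
Ravi ∩ Diego ∩ Jamal: 11:45-13:45, 15:30-15:45.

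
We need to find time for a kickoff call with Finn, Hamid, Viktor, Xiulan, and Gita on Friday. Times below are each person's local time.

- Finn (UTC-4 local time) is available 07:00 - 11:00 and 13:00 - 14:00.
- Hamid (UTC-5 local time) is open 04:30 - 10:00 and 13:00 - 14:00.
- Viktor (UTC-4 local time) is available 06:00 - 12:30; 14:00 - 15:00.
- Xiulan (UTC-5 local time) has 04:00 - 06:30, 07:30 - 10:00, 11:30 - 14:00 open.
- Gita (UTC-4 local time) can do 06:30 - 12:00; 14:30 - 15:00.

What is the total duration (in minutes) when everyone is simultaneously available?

Finn in UTC: 11:00-15:00, 17:00-18:00 (add 4h to convert from UTC-4).
Hamid in UTC: 09:30-15:00, 18:00-19:00 (add 5h to convert from UTC-5).
Viktor in UTC: 10:00-16:30, 18:00-19:00 (add 4h to convert from UTC-4).
Xiulan in UTC: 09:00-11:30, 12:30-15:00, 16:30-19:00 (add 5h to convert from UTC-5).
Gita in UTC: 10:30-16:00, 18:30-19:00 (add 4h to convert from UTC-4).
Finn ∩ Hamid: 11:00-15:00.
Finn ∩ Hamid ∩ Viktor: 11:00-15:00.
Finn ∩ Hamid ∩ Viktor ∩ Xiulan: 11:00-11:30, 12:30-15:00.
Finn ∩ Hamid ∩ Viktor ∩ Xiulan ∩ Gita: 11:00-11:30, 12:30-15:00.
So the common availability across everyone is 11:00-11:30, 12:30-15:00.
Summing the common windows: 30 + 150 = 180 minutes.

180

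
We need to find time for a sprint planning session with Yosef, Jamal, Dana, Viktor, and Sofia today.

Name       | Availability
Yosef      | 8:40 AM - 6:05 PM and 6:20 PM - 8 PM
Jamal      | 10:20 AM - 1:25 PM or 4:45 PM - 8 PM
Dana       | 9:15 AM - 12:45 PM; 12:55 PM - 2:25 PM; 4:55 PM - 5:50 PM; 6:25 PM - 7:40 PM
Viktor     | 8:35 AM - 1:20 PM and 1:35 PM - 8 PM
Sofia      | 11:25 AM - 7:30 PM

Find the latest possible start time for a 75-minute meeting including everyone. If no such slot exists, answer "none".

11:30

Yosef ∩ Jamal: 10:20-13:25, 16:45-18:05, 18:20-20:00.
Yosef ∩ Jamal ∩ Dana: 10:20-12:45, 12:55-13:25, 16:55-17:50, 18:25-19:40.
Yosef ∩ Jamal ∩ Dana ∩ Viktor: 10:20-12:45, 12:55-13:20, 16:55-17:50, 18:25-19:40.
Yosef ∩ Jamal ∩ Dana ∩ Viktor ∩ Sofia: 11:25-12:45, 12:55-13:20, 16:55-17:50, 18:25-19:30.
The last common window of at least 75 minutes is 11:25-12:45; a 75-minute meeting can start as late as 11:30 and still end by 12:45.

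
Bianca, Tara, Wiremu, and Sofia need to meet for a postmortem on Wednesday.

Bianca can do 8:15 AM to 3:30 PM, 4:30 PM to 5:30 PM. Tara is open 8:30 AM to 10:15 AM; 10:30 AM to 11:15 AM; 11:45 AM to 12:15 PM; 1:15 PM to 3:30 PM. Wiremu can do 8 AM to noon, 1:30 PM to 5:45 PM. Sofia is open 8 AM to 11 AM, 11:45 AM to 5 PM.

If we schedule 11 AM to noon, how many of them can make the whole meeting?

Bianca and Wiremu can make the full 11:00-12:00 slot — that's 2.

2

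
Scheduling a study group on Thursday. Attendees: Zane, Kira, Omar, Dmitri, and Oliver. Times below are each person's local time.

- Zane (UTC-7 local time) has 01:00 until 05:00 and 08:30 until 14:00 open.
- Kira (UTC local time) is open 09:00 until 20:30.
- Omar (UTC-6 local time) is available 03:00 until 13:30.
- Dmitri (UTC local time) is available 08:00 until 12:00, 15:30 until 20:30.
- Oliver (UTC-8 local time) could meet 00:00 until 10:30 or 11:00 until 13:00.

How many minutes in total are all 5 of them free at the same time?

Zane in UTC: 08:00-12:00, 15:30-21:00 (add 7h to convert from UTC-7).
Kira in UTC: 09:00-20:30.
Omar in UTC: 09:00-19:30 (add 6h to convert from UTC-6).
Dmitri in UTC: 08:00-12:00, 15:30-20:30.
Oliver in UTC: 08:00-18:30, 19:00-21:00 (add 8h to convert from UTC-8).
Zane ∩ Kira: 09:00-12:00, 15:30-20:30.
Zane ∩ Kira ∩ Omar: 09:00-12:00, 15:30-19:30.
Zane ∩ Kira ∩ Omar ∩ Dmitri: 09:00-12:00, 15:30-19:30.
Zane ∩ Kira ∩ Omar ∩ Dmitri ∩ Oliver: 09:00-12:00, 15:30-18:30, 19:00-19:30.
So the common availability across everyone is 09:00-12:00, 15:30-18:30, 19:00-19:30.
Summing the common windows: 180 + 180 + 30 = 390 minutes.

390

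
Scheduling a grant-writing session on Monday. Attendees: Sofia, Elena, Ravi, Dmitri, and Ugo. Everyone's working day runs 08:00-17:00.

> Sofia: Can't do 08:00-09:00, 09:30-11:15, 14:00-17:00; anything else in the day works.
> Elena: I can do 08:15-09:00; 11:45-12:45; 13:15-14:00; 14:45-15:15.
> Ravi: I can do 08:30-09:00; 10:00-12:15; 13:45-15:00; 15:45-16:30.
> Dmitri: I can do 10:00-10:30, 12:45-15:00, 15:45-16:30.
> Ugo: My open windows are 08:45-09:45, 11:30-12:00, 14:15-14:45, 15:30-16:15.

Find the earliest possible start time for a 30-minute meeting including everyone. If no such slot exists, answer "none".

Sofia free: 09:00-09:30, 11:15-14:00 (invert busy blocks within the working day).
Elena free: 08:15-09:00, 11:45-12:45, 13:15-14:00, 14:45-15:15.
Ravi free: 08:30-09:00, 10:00-12:15, 13:45-15:00, 15:45-16:30.
Dmitri free: 10:00-10:30, 12:45-15:00, 15:45-16:30.
Ugo free: 08:45-09:45, 11:30-12:00, 14:15-14:45, 15:30-16:15.
Sofia ∩ Elena: 11:45-12:45, 13:15-14:00.
Sofia ∩ Elena ∩ Ravi: 11:45-12:15, 13:45-14:00.
Sofia ∩ Elena ∩ Ravi ∩ Dmitri: 13:45-14:00.
Sofia ∩ Elena ∩ Ravi ∩ Dmitri ∩ Ugo: ∅.
There is no time when everyone is free.
No common window is at least 30 minutes long.

none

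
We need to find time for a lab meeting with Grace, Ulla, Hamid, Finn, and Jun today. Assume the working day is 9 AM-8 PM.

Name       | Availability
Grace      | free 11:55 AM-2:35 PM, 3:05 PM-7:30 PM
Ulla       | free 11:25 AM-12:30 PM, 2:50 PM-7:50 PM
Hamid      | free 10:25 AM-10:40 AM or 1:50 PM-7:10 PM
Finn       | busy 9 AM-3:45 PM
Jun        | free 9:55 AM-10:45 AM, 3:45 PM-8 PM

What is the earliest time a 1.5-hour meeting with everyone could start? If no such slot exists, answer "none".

Grace free: 11:55-14:35, 15:05-19:30.
Ulla free: 11:25-12:30, 14:50-19:50.
Hamid free: 10:25-10:40, 13:50-19:10.
Finn free: 15:45-20:00 (invert busy blocks within the working day).
Jun free: 09:55-10:45, 15:45-20:00.
Grace ∩ Ulla: 11:55-12:30, 15:05-19:30.
Grace ∩ Ulla ∩ Hamid: 15:05-19:10.
Grace ∩ Ulla ∩ Hamid ∩ Finn: 15:45-19:10.
Grace ∩ Ulla ∩ Hamid ∩ Finn ∩ Jun: 15:45-19:10.
The first common window of at least 90 minutes is 15:45-19:10, so the earliest start is 15:45.

15:45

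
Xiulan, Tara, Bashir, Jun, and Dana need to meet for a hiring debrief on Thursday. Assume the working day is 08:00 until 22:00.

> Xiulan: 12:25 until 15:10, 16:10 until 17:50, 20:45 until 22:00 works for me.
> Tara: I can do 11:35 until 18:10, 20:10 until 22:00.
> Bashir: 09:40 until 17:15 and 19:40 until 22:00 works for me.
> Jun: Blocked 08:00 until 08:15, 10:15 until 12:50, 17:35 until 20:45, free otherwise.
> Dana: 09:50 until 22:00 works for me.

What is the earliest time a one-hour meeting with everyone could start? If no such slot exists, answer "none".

12:50

Xiulan free: 12:25-15:10, 16:10-17:50, 20:45-22:00.
Tara free: 11:35-18:10, 20:10-22:00.
Bashir free: 09:40-17:15, 19:40-22:00.
Jun free: 08:15-10:15, 12:50-17:35, 20:45-22:00 (invert busy blocks within the working day).
Dana free: 09:50-22:00.
Xiulan ∩ Tara: 12:25-15:10, 16:10-17:50, 20:45-22:00.
Xiulan ∩ Tara ∩ Bashir: 12:25-15:10, 16:10-17:15, 20:45-22:00.
Xiulan ∩ Tara ∩ Bashir ∩ Jun: 12:50-15:10, 16:10-17:15, 20:45-22:00.
Xiulan ∩ Tara ∩ Bashir ∩ Jun ∩ Dana: 12:50-15:10, 16:10-17:15, 20:45-22:00.
Those are the intersection windows.
The first common window of at least 60 minutes is 12:50-15:10, so the earliest start is 12:50.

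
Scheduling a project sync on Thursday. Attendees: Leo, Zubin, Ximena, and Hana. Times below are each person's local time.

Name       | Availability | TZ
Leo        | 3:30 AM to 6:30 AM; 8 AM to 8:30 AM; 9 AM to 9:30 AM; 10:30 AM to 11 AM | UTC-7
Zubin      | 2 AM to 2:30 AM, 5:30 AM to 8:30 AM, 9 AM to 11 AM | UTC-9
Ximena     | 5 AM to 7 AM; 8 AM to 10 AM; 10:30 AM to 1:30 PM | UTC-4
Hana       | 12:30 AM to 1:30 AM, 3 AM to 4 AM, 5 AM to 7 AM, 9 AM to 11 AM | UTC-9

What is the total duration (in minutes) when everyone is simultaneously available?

Leo in UTC: 10:30-13:30, 15:00-15:30, 16:00-16:30, 17:30-18:00 (add 7h to convert from UTC-7).
Zubin in UTC: 11:00-11:30, 14:30-17:30, 18:00-20:00 (add 9h to convert from UTC-9).
Ximena in UTC: 09:00-11:00, 12:00-14:00, 14:30-17:30 (add 4h to convert from UTC-4).
Hana in UTC: 09:30-10:30, 12:00-13:00, 14:00-16:00, 18:00-20:00 (add 9h to convert from UTC-9).
Leo ∩ Zubin: 11:00-11:30, 15:00-15:30, 16:00-16:30.
Leo ∩ Zubin ∩ Ximena: 15:00-15:30, 16:00-16:30.
Leo ∩ Zubin ∩ Ximena ∩ Hana: 15:00-15:30.
That's a single block of 30 minutes.

30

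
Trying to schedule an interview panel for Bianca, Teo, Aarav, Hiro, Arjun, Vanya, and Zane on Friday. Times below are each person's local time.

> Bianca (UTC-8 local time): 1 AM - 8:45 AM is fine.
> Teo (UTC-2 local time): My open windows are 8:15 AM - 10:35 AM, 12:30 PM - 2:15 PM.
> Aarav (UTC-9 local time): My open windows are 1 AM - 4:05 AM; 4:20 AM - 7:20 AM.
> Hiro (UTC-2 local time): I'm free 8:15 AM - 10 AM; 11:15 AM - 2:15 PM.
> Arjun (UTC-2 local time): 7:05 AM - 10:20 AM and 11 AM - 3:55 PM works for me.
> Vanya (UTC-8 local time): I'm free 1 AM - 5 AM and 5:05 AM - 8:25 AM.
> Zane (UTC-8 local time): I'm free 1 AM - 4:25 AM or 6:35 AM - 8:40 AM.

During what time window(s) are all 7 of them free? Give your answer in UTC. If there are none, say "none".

10:15-12:00, 14:35-16:15

Bianca in UTC: 09:00-16:45 (add 8h to convert from UTC-8).
Teo in UTC: 10:15-12:35, 14:30-16:15 (add 2h to convert from UTC-2).
Aarav in UTC: 10:00-13:05, 13:20-16:20 (add 9h to convert from UTC-9).
Hiro in UTC: 10:15-12:00, 13:15-16:15 (add 2h to convert from UTC-2).
Arjun in UTC: 09:05-12:20, 13:00-17:55 (add 2h to convert from UTC-2).
Vanya in UTC: 09:00-13:00, 13:05-16:25 (add 8h to convert from UTC-8).
Zane in UTC: 09:00-12:25, 14:35-16:40 (add 8h to convert from UTC-8).
Bianca ∩ Teo: 10:15-12:35, 14:30-16:15.
Bianca ∩ Teo ∩ Aarav: 10:15-12:35, 14:30-16:15.
Bianca ∩ Teo ∩ Aarav ∩ Hiro: 10:15-12:00, 14:30-16:15.
Bianca ∩ Teo ∩ Aarav ∩ Hiro ∩ Arjun: 10:15-12:00, 14:30-16:15.
Bianca ∩ Teo ∩ Aarav ∩ Hiro ∩ Arjun ∩ Vanya: 10:15-12:00, 14:30-16:15.
Bianca ∩ Teo ∩ Aarav ∩ Hiro ∩ Arjun ∩ Vanya ∩ Zane: 10:15-12:00, 14:35-16:15.
So the common availability across everyone is 10:15-12:00, 14:35-16:15.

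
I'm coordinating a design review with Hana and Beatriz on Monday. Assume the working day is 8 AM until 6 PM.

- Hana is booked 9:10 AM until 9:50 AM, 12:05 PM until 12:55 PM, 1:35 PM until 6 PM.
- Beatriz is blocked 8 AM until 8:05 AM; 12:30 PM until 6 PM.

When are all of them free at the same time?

Hana free: 08:00-09:10, 09:50-12:05, 12:55-13:35 (invert busy blocks within the working day).
Beatriz free: 08:05-12:30 (invert busy blocks within the working day).
Hana ∩ Beatriz: 08:05-09:10, 09:50-12:05.

08:05-09:10, 09:50-12:05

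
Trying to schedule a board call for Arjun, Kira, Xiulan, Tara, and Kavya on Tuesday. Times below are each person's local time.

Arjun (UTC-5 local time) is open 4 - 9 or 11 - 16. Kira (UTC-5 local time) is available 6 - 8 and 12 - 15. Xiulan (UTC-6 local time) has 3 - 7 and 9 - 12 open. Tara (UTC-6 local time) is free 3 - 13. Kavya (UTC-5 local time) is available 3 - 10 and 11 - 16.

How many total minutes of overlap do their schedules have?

180

Arjun in UTC: 09:00-14:00, 16:00-21:00 (add 5h to convert from UTC-5).
Kira in UTC: 11:00-13:00, 17:00-20:00 (add 5h to convert from UTC-5).
Xiulan in UTC: 09:00-13:00, 15:00-18:00 (add 6h to convert from UTC-6).
Tara in UTC: 09:00-19:00 (add 6h to convert from UTC-6).
Kavya in UTC: 08:00-15:00, 16:00-21:00 (add 5h to convert from UTC-5).
Arjun ∩ Kira: 11:00-13:00, 17:00-20:00.
Arjun ∩ Kira ∩ Xiulan: 11:00-13:00, 17:00-18:00.
Arjun ∩ Kira ∩ Xiulan ∩ Tara: 11:00-13:00, 17:00-18:00.
Arjun ∩ Kira ∩ Xiulan ∩ Tara ∩ Kavya: 11:00-13:00, 17:00-18:00.
So the common availability across everyone is 11:00-13:00, 17:00-18:00.
Summing the common windows: 120 + 60 = 180 minutes.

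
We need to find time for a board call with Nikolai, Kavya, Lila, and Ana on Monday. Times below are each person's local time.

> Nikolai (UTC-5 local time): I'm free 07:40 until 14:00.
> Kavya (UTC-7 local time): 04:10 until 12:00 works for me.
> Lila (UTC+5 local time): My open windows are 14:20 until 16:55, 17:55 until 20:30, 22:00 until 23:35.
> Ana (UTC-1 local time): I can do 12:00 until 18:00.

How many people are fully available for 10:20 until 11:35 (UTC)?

Nikolai in UTC: 12:40-19:00 (add 5h to convert from UTC-5).
Kavya in UTC: 11:10-19:00 (add 7h to convert from UTC-7).
Lila in UTC: 09:20-11:55, 12:55-15:30, 17:00-18:35 (subtract 5h to convert from UTC+5).
Ana in UTC: 13:00-19:00 (add 1h to convert from UTC-1).
Lila can make the full 10:20-11:35 slot — that's 1.

1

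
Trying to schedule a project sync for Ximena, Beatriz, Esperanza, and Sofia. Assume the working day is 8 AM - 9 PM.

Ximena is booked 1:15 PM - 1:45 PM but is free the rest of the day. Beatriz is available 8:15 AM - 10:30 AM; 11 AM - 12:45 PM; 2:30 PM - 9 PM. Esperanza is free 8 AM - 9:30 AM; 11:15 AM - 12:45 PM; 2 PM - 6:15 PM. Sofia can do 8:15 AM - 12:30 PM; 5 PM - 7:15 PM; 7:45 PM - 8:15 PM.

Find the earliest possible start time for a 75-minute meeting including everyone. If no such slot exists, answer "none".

Ximena free: 08:00-13:15, 13:45-21:00 (invert busy blocks within the working day).
Beatriz free: 08:15-10:30, 11:00-12:45, 14:30-21:00.
Esperanza free: 08:00-09:30, 11:15-12:45, 14:00-18:15.
Sofia free: 08:15-12:30, 17:00-19:15, 19:45-20:15.
Ximena ∩ Beatriz: 08:15-10:30, 11:00-12:45, 14:30-21:00.
Ximena ∩ Beatriz ∩ Esperanza: 08:15-09:30, 11:15-12:45, 14:30-18:15.
Ximena ∩ Beatriz ∩ Esperanza ∩ Sofia: 08:15-09:30, 11:15-12:30, 17:00-18:15.
The first common window of at least 75 minutes is 08:15-09:30, so the earliest start is 08:15.

08:15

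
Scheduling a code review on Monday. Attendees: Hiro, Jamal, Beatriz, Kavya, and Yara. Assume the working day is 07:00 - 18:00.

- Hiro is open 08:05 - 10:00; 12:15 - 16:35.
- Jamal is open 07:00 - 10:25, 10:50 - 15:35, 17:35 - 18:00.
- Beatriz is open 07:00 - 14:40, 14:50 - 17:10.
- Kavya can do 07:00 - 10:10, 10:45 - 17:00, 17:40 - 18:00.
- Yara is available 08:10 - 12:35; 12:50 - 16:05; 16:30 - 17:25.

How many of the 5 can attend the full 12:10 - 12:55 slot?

Jamal, Beatriz, and Kavya can make the full 12:10-12:55 slot — that's 3.

3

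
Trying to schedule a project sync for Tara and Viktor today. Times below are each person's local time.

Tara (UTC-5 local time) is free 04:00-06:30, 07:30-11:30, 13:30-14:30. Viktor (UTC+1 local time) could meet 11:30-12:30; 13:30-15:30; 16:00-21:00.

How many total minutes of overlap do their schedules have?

330

Tara in UTC: 09:00-11:30, 12:30-16:30, 18:30-19:30 (add 5h to convert from UTC-5).
Viktor in UTC: 10:30-11:30, 12:30-14:30, 15:00-20:00 (subtract 1h to convert from UTC+1).
Tara ∩ Viktor: 10:30-11:30, 12:30-14:30, 15:00-16:30, 18:30-19:30.
Those are the intersection windows.
Summing the common windows: 60 + 120 + 90 + 60 = 330 minutes.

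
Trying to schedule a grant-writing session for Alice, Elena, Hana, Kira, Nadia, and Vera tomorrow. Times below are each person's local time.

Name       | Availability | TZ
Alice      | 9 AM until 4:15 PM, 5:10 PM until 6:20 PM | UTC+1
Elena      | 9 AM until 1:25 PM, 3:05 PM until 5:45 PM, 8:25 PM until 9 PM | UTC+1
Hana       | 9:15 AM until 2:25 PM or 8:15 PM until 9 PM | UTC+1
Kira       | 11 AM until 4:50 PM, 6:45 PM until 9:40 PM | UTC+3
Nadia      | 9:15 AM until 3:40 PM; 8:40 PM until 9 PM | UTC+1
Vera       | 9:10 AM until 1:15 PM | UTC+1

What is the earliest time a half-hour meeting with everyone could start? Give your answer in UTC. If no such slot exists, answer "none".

Alice in UTC: 08:00-15:15, 16:10-17:20 (subtract 1h to convert from UTC+1).
Elena in UTC: 08:00-12:25, 14:05-16:45, 19:25-20:00 (subtract 1h to convert from UTC+1).
Hana in UTC: 08:15-13:25, 19:15-20:00 (subtract 1h to convert from UTC+1).
Kira in UTC: 08:00-13:50, 15:45-18:40 (subtract 3h to convert from UTC+3).
Nadia in UTC: 08:15-14:40, 19:40-20:00 (subtract 1h to convert from UTC+1).
Vera in UTC: 08:10-12:15 (subtract 1h to convert from UTC+1).
Alice ∩ Elena: 08:00-12:25, 14:05-15:15, 16:10-16:45.
Alice ∩ Elena ∩ Hana: 08:15-12:25.
Alice ∩ Elena ∩ Hana ∩ Kira: 08:15-12:25.
Alice ∩ Elena ∩ Hana ∩ Kira ∩ Nadia: 08:15-12:25.
Alice ∩ Elena ∩ Hana ∩ Kira ∩ Nadia ∩ Vera: 08:15-12:15.
The first common window of at least 30 minutes is 08:15-12:15, so the earliest start is 08:15.

08:15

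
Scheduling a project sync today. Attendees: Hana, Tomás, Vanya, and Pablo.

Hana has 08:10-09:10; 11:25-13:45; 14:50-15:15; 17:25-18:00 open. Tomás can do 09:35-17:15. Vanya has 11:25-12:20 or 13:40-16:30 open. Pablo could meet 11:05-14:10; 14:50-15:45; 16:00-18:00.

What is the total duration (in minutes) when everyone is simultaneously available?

Hana ∩ Tomás: 11:25-13:45, 14:50-15:15.
Hana ∩ Tomás ∩ Vanya: 11:25-12:20, 13:40-13:45, 14:50-15:15.
Hana ∩ Tomás ∩ Vanya ∩ Pablo: 11:25-12:20, 13:40-13:45, 14:50-15:15.
So the common availability across everyone is 11:25-12:20, 13:40-13:45, 14:50-15:15.
Summing the common windows: 55 + 5 + 25 = 85 minutes.

85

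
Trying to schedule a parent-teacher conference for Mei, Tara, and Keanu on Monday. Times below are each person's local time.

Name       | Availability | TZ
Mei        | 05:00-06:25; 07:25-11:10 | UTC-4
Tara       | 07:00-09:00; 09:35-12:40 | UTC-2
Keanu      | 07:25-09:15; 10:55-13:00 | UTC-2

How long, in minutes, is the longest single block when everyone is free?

105

Mei in UTC: 09:00-10:25, 11:25-15:10 (add 4h to convert from UTC-4).
Tara in UTC: 09:00-11:00, 11:35-14:40 (add 2h to convert from UTC-2).
Keanu in UTC: 09:25-11:15, 12:55-15:00 (add 2h to convert from UTC-2).
Mei ∩ Tara: 09:00-10:25, 11:35-14:40.
Mei ∩ Tara ∩ Keanu: 09:25-10:25, 12:55-14:40.
The longest is 12:55-14:40 at 105 minutes.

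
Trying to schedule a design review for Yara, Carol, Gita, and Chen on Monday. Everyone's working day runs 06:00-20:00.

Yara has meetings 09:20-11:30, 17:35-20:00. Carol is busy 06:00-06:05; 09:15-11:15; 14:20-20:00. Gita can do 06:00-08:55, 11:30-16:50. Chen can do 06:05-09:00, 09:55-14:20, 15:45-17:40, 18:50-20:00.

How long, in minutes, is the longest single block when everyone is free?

170

Yara free: 06:00-09:20, 11:30-17:35 (invert busy blocks within the working day).
Carol free: 06:05-09:15, 11:15-14:20 (invert busy blocks within the working day).
Gita free: 06:00-08:55, 11:30-16:50.
Chen free: 06:05-09:00, 09:55-14:20, 15:45-17:40, 18:50-20:00.
Yara ∩ Carol: 06:05-09:15, 11:30-14:20.
Yara ∩ Carol ∩ Gita: 06:05-08:55, 11:30-14:20.
Yara ∩ Carol ∩ Gita ∩ Chen: 06:05-08:55, 11:30-14:20.
So the common availability across everyone is 06:05-08:55, 11:30-14:20.
The longest is 06:05-08:55 at 170 minutes.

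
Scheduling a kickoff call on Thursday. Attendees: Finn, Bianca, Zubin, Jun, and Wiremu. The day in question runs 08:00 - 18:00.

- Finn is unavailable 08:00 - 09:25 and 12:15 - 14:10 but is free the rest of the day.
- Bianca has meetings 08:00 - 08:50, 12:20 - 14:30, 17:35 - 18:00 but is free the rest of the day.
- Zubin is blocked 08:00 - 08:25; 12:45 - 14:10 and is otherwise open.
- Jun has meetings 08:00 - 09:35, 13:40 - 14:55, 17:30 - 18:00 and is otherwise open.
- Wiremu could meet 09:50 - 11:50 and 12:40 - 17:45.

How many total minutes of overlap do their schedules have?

Finn free: 09:25-12:15, 14:10-18:00 (invert busy blocks within the working day).
Bianca free: 08:50-12:20, 14:30-17:35 (invert busy blocks within the working day).
Zubin free: 08:25-12:45, 14:10-18:00 (invert busy blocks within the working day).
Jun free: 09:35-13:40, 14:55-17:30 (invert busy blocks within the working day).
Wiremu free: 09:50-11:50, 12:40-17:45.
Finn ∩ Bianca: 09:25-12:15, 14:30-17:35.
Finn ∩ Bianca ∩ Zubin: 09:25-12:15, 14:30-17:35.
Finn ∩ Bianca ∩ Zubin ∩ Jun: 09:35-12:15, 14:55-17:30.
Finn ∩ Bianca ∩ Zubin ∩ Jun ∩ Wiremu: 09:50-11:50, 14:55-17:30.
Summing the common windows: 120 + 155 = 275 minutes.

275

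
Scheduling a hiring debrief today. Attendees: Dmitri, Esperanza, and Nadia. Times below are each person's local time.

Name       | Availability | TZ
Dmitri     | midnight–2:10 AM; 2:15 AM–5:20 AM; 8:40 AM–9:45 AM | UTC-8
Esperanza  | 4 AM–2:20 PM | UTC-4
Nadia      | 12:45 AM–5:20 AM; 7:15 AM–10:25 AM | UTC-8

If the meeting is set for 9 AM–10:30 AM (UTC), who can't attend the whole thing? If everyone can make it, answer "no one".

Dmitri in UTC: 08:00-10:10, 10:15-13:20, 16:40-17:45 (add 8h to convert from UTC-8).
Esperanza in UTC: 08:00-18:20 (add 4h to convert from UTC-4).
Nadia in UTC: 08:45-13:20, 15:15-18:25 (add 8h to convert from UTC-8).
Dmitri: not fully free for 09:00-10:30. Esperanza: free for 09:00-10:30. Nadia: free for 09:00-10:30.

Dmitri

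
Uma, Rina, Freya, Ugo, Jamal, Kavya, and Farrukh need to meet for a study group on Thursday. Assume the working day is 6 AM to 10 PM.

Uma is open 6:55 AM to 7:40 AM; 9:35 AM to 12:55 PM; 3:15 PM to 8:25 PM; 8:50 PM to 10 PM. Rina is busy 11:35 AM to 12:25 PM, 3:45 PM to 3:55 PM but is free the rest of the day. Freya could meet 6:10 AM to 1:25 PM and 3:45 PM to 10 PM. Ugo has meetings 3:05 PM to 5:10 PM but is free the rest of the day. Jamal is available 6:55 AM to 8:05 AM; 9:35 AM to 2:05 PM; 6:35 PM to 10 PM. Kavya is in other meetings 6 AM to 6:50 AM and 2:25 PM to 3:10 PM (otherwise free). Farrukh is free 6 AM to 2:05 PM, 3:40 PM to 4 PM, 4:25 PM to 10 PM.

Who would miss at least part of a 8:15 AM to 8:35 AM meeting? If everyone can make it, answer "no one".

Jamal, Uma

Uma free: 06:55-07:40, 09:35-12:55, 15:15-20:25, 20:50-22:00.
Rina free: 06:00-11:35, 12:25-15:45, 15:55-22:00 (invert busy blocks within the working day).
Freya free: 06:10-13:25, 15:45-22:00.
Ugo free: 06:00-15:05, 17:10-22:00 (invert busy blocks within the working day).
Jamal free: 06:55-08:05, 09:35-14:05, 18:35-22:00.
Kavya free: 06:50-14:25, 15:10-22:00 (invert busy blocks within the working day).
Farrukh free: 06:00-14:05, 15:40-16:00, 16:25-22:00.
Uma: not fully free for 08:15-08:35. Rina: free for 08:15-08:35. Freya: free for 08:15-08:35. Ugo: free for 08:15-08:35. Jamal: not fully free for 08:15-08:35. Kavya: free for 08:15-08:35. Farrukh: free for 08:15-08:35.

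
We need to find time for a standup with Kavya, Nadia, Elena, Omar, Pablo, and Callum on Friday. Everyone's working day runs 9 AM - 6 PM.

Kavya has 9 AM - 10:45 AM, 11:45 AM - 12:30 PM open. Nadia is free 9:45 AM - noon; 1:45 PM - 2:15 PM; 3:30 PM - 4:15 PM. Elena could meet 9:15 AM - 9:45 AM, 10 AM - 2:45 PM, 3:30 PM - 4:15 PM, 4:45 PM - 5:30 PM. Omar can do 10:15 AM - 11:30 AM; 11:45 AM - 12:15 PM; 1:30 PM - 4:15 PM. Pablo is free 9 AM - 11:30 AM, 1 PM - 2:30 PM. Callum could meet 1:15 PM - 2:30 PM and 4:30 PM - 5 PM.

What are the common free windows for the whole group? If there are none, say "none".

Kavya ∩ Nadia: 09:45-10:45, 11:45-12:00.
Kavya ∩ Nadia ∩ Elena: 10:00-10:45, 11:45-12:00.
Kavya ∩ Nadia ∩ Elena ∩ Omar: 10:15-10:45, 11:45-12:00.
Kavya ∩ Nadia ∩ Elena ∩ Omar ∩ Pablo: 10:15-10:45.
Kavya ∩ Nadia ∩ Elena ∩ Omar ∩ Pablo ∩ Callum: ∅.
There is no time when everyone is free.

none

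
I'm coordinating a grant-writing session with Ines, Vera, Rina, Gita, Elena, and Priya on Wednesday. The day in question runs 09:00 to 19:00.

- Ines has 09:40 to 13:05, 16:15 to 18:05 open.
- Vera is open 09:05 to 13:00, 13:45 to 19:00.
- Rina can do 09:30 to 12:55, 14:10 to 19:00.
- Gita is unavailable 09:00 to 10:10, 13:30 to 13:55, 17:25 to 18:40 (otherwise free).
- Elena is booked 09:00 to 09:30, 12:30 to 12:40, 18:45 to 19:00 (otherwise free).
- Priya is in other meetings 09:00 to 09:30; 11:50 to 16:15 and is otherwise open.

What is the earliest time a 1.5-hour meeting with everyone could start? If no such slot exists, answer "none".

Ines free: 09:40-13:05, 16:15-18:05.
Vera free: 09:05-13:00, 13:45-19:00.
Rina free: 09:30-12:55, 14:10-19:00.
Gita free: 10:10-13:30, 13:55-17:25, 18:40-19:00 (invert busy blocks within the working day).
Elena free: 09:30-12:30, 12:40-18:45 (invert busy blocks within the working day).
Priya free: 09:30-11:50, 16:15-19:00 (invert busy blocks within the working day).
Ines ∩ Vera: 09:40-13:00, 16:15-18:05.
Ines ∩ Vera ∩ Rina: 09:40-12:55, 16:15-18:05.
Ines ∩ Vera ∩ Rina ∩ Gita: 10:10-12:55, 16:15-17:25.
Ines ∩ Vera ∩ Rina ∩ Gita ∩ Elena: 10:10-12:30, 12:40-12:55, 16:15-17:25.
Ines ∩ Vera ∩ Rina ∩ Gita ∩ Elena ∩ Priya: 10:10-11:50, 16:15-17:25.
Those are the intersection windows.
The first common window of at least 90 minutes is 10:10-11:50, so the earliest start is 10:10.

10:10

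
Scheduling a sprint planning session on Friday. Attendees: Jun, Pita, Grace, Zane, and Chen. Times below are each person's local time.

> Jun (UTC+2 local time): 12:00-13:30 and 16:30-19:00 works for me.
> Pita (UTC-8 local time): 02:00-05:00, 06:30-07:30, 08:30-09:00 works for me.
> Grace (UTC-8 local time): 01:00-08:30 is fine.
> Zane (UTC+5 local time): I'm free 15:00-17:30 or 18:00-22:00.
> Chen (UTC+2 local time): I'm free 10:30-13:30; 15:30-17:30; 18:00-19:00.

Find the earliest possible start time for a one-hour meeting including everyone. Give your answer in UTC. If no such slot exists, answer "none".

Jun in UTC: 10:00-11:30, 14:30-17:00 (subtract 2h to convert from UTC+2).
Pita in UTC: 10:00-13:00, 14:30-15:30, 16:30-17:00 (add 8h to convert from UTC-8).
Grace in UTC: 09:00-16:30 (add 8h to convert from UTC-8).
Zane in UTC: 10:00-12:30, 13:00-17:00 (subtract 5h to convert from UTC+5).
Chen in UTC: 08:30-11:30, 13:30-15:30, 16:00-17:00 (subtract 2h to convert from UTC+2).
Jun ∩ Pita: 10:00-11:30, 14:30-15:30, 16:30-17:00.
Jun ∩ Pita ∩ Grace: 10:00-11:30, 14:30-15:30.
Jun ∩ Pita ∩ Grace ∩ Zane: 10:00-11:30, 14:30-15:30.
Jun ∩ Pita ∩ Grace ∩ Zane ∩ Chen: 10:00-11:30, 14:30-15:30.
The first common window of at least 60 minutes is 10:00-11:30, so the earliest start is 10:00.

10:00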